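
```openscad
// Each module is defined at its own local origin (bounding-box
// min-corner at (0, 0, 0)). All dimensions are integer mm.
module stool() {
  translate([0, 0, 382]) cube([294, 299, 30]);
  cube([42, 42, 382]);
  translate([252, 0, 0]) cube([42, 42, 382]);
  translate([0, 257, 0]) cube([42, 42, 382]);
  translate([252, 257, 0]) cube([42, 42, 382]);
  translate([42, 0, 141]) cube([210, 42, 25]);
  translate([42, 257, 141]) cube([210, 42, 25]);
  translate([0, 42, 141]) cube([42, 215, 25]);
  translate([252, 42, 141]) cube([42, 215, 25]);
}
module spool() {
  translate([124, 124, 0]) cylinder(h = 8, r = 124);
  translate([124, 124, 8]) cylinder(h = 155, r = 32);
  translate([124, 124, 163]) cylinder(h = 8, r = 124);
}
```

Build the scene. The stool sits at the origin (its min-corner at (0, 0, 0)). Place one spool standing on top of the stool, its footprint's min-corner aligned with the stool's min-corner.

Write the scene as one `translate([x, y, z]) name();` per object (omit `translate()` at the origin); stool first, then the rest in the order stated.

stool();
translate([0, 0, 412]) spool();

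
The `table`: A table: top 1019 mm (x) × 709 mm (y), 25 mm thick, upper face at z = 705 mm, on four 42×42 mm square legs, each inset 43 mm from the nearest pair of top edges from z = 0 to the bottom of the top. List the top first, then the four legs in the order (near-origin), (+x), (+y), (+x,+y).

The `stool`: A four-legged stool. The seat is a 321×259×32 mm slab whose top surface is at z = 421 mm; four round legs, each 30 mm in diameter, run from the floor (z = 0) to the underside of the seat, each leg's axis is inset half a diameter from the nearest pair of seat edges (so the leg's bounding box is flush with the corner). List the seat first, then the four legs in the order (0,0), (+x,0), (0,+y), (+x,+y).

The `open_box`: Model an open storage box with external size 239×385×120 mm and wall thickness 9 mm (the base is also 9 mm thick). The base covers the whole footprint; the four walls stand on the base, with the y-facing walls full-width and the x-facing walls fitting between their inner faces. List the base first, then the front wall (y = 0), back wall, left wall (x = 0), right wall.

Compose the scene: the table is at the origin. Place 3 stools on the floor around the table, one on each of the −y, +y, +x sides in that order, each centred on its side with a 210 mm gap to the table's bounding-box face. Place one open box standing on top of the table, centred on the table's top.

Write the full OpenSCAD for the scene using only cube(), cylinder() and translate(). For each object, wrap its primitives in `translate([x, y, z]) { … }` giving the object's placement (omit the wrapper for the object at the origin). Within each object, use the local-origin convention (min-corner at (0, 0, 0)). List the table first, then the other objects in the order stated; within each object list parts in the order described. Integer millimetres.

translate([0, 0, 680]) cube([1019, 709, 25]);
translate([43, 43, 0]) cube([42, 42, 680]);
translate([934, 43, 0]) cube([42, 42, 680]);
translate([43, 624, 0]) cube([42, 42, 680]);
translate([934, 624, 0]) cube([42, 42, 680]);
translate([349, -469, 0]) {
  translate([0, 0, 389]) cube([321, 259, 32]);
  translate([15, 15, 0]) cylinder(h = 389, r = 15);
  translate([306, 15, 0]) cylinder(h = 389, r = 15);
  translate([15, 244, 0]) cylinder(h = 389, r = 15);
  translate([306, 244, 0]) cylinder(h = 389, r = 15);
}
translate([349, 919, 0]) {
  translate([0, 0, 389]) cube([321, 259, 32]);
  translate([15, 15, 0]) cylinder(h = 389, r = 15);
  translate([306, 15, 0]) cylinder(h = 389, r = 15);
  translate([15, 244, 0]) cylinder(h = 389, r = 15);
  translate([306, 244, 0]) cylinder(h = 389, r = 15);
}
translate([1229, 225, 0]) {
  translate([0, 0, 389]) cube([321, 259, 32]);
  translate([15, 15, 0]) cylinder(h = 389, r = 15);
  translate([306, 15, 0]) cylinder(h = 389, r = 15);
  translate([15, 244, 0]) cylinder(h = 389, r = 15);
  translate([306, 244, 0]) cylinder(h = 389, r = 15);
}
translate([390, 162, 705]) {
  cube([239, 385, 9]);
  translate([0, 0, 9]) cube([239, 9, 111]);
  translate([0, 376, 9]) cube([239, 9, 111]);
  translate([0, 9, 9]) cube([9, 367, 111]);
  translate([230, 9, 9]) cube([9, 367, 111]);
}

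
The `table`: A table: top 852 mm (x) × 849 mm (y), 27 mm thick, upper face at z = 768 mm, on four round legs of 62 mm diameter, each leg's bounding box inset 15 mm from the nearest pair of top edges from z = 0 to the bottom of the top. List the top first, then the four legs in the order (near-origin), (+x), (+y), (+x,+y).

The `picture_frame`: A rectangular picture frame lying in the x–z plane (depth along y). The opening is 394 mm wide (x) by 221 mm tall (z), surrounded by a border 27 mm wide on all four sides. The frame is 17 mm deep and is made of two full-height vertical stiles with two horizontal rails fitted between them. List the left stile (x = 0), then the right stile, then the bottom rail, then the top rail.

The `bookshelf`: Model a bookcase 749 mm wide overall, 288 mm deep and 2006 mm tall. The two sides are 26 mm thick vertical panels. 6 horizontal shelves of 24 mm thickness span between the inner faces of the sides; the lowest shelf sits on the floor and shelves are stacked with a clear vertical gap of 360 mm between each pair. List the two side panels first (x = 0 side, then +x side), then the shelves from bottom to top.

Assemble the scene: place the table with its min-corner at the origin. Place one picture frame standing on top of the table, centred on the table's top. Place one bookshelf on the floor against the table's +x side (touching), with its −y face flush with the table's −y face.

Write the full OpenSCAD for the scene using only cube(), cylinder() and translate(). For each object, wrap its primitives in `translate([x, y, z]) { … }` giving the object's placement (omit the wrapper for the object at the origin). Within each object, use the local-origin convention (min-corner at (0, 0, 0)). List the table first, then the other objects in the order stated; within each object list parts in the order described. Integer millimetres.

translate([0, 0, 741]) cube([852, 849, 27]);
translate([46, 46, 0]) cylinder(h = 741, r = 31);
translate([806, 46, 0]) cylinder(h = 741, r = 31);
translate([46, 803, 0]) cylinder(h = 741, r = 31);
translate([806, 803, 0]) cylinder(h = 741, r = 31);
translate([202, 416, 768]) {
  cube([27, 17, 275]);
  translate([421, 0, 0]) cube([27, 17, 275]);
  translate([27, 0, 0]) cube([394, 17, 27]);
  translate([27, 0, 248]) cube([394, 17, 27]);
}
translate([852, 0, 0]) {
  cube([26, 288, 2006]);
  translate([723, 0, 0]) cube([26, 288, 2006]);
  translate([26, 0, 0]) cube([697, 288, 24]);
  translate([26, 0, 384]) cube([697, 288, 24]);
  translate([26, 0, 768]) cube([697, 288, 24]);
  translate([26, 0, 1152]) cube([697, 288, 24]);
  translate([26, 0, 1536]) cube([697, 288, 24]);
  translate([26, 0, 1920]) cube([697, 288, 24]);
}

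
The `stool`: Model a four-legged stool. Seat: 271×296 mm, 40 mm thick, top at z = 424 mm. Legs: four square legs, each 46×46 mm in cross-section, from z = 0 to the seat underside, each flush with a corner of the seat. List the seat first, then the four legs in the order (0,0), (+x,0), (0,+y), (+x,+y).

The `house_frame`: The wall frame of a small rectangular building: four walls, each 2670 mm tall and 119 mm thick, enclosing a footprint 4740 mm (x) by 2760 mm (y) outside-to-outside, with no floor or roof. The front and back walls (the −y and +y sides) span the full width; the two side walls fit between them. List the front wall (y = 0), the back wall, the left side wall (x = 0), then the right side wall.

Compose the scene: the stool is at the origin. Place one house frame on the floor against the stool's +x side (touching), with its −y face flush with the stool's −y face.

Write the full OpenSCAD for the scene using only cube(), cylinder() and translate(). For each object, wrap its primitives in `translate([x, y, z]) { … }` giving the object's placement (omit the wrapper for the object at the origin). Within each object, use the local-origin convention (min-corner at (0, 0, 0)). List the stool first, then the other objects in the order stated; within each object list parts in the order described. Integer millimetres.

translate([0, 0, 384]) cube([271, 296, 40]);
cube([46, 46, 384]);
translate([225, 0, 0]) cube([46, 46, 384]);
translate([0, 250, 0]) cube([46, 46, 384]);
translate([225, 250, 0]) cube([46, 46, 384]);
translate([271, 0, 0]) {
  cube([4740, 119, 2670]);
  translate([0, 2641, 0]) cube([4740, 119, 2670]);
  translate([0, 119, 0]) cube([119, 2522, 2670]);
  translate([4621, 119, 0]) cube([119, 2522, 2670]);
}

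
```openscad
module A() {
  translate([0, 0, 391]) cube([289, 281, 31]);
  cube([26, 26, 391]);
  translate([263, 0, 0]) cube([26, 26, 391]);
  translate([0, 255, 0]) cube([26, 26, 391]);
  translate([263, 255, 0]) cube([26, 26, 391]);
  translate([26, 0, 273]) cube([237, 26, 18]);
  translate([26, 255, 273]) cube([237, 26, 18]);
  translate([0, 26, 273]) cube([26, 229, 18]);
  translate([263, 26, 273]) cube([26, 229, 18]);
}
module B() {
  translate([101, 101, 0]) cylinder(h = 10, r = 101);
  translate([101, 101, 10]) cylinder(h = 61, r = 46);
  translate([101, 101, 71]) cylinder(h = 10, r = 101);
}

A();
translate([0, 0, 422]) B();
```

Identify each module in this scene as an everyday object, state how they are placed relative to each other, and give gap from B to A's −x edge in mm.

A is a stool. B is a spool. The spool is on top of the stool. The gap from the spool to the stool's −x edge is 0 mm.

The spool's min-x is at 0; the stool's min-x is 0; gap = 0 mm.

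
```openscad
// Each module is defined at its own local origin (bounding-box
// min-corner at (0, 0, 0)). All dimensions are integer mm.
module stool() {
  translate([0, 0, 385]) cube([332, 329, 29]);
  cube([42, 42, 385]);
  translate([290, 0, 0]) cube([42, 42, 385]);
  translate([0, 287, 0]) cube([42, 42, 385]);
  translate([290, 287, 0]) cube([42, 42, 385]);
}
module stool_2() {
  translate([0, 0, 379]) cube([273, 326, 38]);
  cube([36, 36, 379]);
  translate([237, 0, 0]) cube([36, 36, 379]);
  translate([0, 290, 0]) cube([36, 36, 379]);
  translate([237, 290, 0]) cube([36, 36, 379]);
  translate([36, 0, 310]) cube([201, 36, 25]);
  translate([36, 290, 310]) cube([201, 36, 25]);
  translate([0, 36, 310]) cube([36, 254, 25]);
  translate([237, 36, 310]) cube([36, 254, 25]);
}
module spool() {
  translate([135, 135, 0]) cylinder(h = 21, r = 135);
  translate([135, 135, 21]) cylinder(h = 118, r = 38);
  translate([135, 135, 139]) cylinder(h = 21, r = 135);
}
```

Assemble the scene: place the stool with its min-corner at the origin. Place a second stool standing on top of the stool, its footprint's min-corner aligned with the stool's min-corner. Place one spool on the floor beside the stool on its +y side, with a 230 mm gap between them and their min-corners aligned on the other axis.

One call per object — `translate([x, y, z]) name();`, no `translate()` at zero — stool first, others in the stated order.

stool();
translate([0, 0, 414]) stool_2();
translate([0, 559, 0]) spool();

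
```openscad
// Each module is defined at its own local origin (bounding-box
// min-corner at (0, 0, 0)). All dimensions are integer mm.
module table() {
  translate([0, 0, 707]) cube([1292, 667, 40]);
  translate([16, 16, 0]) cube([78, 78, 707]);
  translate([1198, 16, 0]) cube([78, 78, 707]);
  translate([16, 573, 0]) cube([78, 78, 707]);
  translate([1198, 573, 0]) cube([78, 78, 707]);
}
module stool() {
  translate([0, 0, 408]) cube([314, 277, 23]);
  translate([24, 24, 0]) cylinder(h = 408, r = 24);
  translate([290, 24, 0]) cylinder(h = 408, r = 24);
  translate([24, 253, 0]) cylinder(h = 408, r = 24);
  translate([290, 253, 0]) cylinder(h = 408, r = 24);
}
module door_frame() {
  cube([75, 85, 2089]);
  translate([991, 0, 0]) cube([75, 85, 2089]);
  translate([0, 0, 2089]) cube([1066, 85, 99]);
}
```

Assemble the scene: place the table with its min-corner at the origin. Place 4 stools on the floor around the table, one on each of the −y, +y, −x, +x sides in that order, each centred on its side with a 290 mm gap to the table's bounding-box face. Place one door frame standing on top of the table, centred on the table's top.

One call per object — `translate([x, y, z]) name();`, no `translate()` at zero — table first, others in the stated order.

table();
translate([489, -567, 0]) stool();
translate([489, 957, 0]) stool();
translate([-604, 195, 0]) stool();
translate([1582, 195, 0]) stool();
translate([113, 291, 747]) door_frame();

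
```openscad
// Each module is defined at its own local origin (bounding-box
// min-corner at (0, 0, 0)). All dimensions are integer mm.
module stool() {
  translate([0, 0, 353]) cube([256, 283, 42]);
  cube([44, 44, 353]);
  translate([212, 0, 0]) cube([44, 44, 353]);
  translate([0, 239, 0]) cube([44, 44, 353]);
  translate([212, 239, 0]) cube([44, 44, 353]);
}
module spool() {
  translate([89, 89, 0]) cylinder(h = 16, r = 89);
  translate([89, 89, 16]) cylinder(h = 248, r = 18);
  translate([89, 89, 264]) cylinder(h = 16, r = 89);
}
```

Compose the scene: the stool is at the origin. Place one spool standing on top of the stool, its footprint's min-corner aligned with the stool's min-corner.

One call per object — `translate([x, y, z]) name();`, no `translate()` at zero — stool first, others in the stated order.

stool();
translate([0, 0, 395]) spool();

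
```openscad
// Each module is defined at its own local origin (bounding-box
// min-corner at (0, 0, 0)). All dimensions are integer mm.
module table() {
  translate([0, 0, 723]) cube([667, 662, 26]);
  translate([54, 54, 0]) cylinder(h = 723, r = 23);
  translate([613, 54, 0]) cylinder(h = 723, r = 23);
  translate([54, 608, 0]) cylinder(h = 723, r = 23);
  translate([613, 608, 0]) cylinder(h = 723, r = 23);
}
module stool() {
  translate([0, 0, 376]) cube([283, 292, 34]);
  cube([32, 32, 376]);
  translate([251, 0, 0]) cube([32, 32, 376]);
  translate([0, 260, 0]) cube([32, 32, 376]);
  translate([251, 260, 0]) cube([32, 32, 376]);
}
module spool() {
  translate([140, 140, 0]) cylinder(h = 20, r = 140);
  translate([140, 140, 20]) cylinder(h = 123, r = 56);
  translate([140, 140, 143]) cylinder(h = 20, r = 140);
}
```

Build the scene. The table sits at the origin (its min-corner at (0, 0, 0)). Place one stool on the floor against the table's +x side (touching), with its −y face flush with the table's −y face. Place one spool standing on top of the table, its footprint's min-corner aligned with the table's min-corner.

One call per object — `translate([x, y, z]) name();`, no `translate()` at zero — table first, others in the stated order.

table();
translate([667, 0, 0]) stool();
translate([0, 0, 749]) spool();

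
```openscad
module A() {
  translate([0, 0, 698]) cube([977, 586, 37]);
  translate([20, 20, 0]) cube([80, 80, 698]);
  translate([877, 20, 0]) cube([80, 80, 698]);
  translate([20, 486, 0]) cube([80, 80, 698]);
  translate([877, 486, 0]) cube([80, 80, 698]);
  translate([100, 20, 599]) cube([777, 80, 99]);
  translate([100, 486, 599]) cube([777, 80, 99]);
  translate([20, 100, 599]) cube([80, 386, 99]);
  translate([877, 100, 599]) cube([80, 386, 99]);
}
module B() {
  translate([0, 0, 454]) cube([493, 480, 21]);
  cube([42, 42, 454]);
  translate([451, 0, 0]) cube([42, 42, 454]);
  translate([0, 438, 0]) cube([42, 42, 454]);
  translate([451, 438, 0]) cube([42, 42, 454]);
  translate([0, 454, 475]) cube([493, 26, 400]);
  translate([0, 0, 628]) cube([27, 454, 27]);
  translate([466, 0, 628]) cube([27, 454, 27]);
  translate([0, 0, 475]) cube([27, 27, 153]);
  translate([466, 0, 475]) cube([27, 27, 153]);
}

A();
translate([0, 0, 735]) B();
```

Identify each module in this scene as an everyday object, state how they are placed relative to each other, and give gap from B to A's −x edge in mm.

The chair's min-x is at 0; the table's min-x is 0; gap = 0 mm.

A is a table. B is a chair. The chair is on top of the table. The gap from the chair to the table's −x edge is 0 mm.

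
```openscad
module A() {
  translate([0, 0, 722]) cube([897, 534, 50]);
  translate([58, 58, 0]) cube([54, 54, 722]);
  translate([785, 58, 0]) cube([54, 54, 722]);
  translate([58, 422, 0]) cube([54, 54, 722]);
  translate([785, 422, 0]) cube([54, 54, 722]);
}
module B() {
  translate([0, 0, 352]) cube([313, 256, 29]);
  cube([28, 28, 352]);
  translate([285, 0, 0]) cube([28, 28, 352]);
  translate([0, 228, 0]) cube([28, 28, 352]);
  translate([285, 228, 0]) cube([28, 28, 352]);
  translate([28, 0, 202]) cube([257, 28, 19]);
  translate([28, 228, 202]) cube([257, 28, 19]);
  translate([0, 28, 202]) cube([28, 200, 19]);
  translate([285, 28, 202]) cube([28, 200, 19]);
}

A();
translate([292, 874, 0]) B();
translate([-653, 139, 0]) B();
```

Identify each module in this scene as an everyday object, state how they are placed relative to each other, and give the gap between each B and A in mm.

A is a table. B is a stool. Two stools sit around the table at the +y, −x sides. The gap between each stool and the table is 340 mm.

Each stool's nearest face is 340 mm from the table's bounding box.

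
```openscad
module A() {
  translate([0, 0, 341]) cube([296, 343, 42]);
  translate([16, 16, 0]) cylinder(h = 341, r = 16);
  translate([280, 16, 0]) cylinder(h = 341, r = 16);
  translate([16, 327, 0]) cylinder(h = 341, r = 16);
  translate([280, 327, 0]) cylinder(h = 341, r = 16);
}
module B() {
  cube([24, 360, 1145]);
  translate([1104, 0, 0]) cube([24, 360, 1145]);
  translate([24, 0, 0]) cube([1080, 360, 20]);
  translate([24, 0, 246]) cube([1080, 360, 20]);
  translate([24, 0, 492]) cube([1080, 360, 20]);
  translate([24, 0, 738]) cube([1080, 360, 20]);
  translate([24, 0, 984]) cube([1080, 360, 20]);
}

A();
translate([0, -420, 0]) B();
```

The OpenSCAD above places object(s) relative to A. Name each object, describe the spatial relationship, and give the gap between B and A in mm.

A is a stool. B is a bookshelf. The bookshelf is on the floor beside the stool on its −y side. The gap between the bookshelf and the stool is 60 mm.

The bookshelf's nearest face is 60 mm from the stool's −y face.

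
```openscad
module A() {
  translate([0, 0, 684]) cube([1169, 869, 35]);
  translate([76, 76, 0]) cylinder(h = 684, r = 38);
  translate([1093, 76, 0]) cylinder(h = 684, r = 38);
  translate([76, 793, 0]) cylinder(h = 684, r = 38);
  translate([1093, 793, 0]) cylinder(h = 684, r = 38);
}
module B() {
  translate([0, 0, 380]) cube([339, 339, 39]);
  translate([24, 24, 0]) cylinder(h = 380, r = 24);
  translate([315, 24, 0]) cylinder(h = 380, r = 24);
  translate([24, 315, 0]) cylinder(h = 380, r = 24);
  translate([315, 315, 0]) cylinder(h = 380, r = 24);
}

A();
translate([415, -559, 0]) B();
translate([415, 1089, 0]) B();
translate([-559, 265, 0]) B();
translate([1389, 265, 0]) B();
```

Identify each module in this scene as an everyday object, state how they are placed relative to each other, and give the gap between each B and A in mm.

A is a table. B is a stool. Four stools sit around the table at the −y, +y, −x, +x sides. The gap between each stool and the table is 220 mm.

Each stool's nearest face is 220 mm from the table's bounding box.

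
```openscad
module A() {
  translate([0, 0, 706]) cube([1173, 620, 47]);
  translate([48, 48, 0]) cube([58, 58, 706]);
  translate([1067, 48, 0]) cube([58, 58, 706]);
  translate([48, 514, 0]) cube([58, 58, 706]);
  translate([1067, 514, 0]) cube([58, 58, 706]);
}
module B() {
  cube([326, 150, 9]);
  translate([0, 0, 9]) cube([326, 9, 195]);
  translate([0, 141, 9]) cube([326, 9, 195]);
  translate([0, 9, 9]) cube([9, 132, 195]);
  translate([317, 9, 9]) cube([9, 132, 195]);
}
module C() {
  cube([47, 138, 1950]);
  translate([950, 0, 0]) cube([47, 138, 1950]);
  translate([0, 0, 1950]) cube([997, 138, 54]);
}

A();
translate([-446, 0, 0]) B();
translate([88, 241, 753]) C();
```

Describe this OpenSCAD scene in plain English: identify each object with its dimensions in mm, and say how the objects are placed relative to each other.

A is a table: top 1173 mm (x) × 620 mm (y), 47 mm thick, upper face at z = 753 mm, on four 58×58 mm square legs, each inset 48 mm from the nearest pair of top edges, running from z = 0 to the bottom of the top.

B is an open storage box with external size 326×150×204 mm and wall thickness 9 mm (the base is also 9 mm thick). The base covers the whole footprint; the four walls stand on the base, with the y-facing walls full-width and the x-facing walls fitting between their inner faces.

C is a door frame. The clear opening is 903 mm wide and 1950 mm high. Two 47 mm wide jambs, 138 mm deep, stand either side of the opening from the floor to the top of the opening. A 54 mm thick head sits across the top of both jambs, spanning the full outside width of the frame.

The open box is on the floor beside the table on its −x side. The door frame is on top of the table, centred.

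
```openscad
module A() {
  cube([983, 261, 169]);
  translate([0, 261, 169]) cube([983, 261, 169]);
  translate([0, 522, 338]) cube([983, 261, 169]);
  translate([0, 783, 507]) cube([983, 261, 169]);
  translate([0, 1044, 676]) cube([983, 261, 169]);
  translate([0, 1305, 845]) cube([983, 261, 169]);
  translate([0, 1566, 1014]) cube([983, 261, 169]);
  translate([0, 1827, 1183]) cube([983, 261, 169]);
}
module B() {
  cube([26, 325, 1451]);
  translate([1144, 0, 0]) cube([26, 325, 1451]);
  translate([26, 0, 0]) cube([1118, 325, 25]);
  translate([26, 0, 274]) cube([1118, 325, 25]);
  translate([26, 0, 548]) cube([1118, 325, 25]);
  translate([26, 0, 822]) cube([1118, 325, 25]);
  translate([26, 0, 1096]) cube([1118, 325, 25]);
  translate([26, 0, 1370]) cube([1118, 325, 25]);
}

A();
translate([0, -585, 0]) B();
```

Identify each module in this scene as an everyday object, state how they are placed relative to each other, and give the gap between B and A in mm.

A is a staircase. B is a bookshelf. The bookshelf is on the floor beside the staircase on its −y side. The gap between the bookshelf and the staircase is 260 mm.

The bookshelf's nearest face is 260 mm from the staircase's −y face.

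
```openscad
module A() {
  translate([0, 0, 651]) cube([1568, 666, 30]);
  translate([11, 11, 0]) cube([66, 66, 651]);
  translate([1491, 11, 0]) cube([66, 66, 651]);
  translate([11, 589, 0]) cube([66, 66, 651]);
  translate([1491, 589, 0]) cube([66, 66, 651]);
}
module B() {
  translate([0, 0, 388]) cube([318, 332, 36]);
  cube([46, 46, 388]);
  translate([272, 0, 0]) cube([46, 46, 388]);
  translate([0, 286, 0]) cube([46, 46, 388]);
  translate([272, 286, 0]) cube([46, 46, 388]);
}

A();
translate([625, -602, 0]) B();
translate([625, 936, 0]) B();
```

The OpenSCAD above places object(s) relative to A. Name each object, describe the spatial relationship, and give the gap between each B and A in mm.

Each stool's nearest face is 270 mm from the table's bounding box.

A is a table. B is a stool. Two stools sit around the table at the −y, +y sides. The gap between each stool and the table is 270 mm.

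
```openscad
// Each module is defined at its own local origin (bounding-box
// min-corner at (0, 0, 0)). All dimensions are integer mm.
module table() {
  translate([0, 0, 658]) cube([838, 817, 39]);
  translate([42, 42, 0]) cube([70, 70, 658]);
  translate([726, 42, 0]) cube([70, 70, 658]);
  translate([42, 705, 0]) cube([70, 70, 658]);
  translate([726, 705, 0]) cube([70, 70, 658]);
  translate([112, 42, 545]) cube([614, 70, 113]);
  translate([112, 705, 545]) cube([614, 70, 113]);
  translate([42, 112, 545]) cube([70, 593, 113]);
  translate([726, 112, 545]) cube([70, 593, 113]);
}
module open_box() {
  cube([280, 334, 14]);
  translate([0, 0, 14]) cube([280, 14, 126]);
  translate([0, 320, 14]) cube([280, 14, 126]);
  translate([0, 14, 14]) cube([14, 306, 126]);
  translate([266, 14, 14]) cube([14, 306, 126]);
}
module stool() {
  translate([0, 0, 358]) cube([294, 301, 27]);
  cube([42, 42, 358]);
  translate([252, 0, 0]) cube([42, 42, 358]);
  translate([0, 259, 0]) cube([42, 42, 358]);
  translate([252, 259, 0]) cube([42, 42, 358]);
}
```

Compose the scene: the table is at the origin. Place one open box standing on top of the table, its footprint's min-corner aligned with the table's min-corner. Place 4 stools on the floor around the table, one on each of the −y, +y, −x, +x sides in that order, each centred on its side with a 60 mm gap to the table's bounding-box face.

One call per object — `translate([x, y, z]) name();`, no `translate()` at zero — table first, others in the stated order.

table();
translate([0, 0, 697]) open_box();
translate([272, -361, 0]) stool();
translate([272, 877, 0]) stool();
translate([-354, 258, 0]) stool();
translate([898, 258, 0]) stool();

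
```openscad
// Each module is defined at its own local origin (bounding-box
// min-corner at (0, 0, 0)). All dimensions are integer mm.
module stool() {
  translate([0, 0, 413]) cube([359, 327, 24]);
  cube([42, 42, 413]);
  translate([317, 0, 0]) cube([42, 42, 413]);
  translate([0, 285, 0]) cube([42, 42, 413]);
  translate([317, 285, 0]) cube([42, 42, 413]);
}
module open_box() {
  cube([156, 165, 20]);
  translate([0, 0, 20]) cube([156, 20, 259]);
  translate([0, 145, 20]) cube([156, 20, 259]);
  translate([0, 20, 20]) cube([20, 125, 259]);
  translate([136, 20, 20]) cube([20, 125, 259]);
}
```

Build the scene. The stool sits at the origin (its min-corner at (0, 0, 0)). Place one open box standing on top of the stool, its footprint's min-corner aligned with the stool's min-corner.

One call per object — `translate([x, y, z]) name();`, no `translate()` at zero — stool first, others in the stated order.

stool();
translate([0, 0, 437]) open_box();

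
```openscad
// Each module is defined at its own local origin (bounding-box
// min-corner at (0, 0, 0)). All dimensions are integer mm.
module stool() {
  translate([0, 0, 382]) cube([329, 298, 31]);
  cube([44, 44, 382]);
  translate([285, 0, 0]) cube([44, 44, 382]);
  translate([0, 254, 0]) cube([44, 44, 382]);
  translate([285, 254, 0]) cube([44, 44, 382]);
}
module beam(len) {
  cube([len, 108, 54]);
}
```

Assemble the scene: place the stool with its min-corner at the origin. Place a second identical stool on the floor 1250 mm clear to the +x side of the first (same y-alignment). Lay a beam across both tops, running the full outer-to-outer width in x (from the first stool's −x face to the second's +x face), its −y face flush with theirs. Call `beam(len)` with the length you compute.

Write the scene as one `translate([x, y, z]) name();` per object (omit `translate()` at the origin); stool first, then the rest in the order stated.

stool();
translate([1579, 0, 0]) stool();
translate([0, 0, 413]) beam(1908);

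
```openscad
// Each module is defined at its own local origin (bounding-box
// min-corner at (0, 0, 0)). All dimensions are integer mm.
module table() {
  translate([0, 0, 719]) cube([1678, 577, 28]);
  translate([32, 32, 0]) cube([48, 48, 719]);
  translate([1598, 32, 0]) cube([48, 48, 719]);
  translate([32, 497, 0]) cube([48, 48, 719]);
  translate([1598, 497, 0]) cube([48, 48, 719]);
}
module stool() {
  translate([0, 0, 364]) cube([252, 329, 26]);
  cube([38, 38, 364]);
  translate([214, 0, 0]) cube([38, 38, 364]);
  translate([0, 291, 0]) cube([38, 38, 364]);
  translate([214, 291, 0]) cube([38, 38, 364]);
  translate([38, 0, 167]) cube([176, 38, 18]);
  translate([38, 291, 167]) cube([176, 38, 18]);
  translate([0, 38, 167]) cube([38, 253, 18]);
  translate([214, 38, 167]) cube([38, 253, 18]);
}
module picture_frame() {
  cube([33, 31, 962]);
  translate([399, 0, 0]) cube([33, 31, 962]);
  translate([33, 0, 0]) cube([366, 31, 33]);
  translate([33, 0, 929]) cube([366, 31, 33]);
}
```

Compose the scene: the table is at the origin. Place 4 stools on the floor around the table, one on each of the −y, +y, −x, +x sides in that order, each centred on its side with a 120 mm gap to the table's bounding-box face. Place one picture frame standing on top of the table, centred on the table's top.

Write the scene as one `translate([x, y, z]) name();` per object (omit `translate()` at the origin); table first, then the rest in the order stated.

table();
translate([713, -449, 0]) stool();
translate([713, 697, 0]) stool();
translate([-372, 124, 0]) stool();
translate([1798, 124, 0]) stool();
translate([623, 273, 747]) picture_frame();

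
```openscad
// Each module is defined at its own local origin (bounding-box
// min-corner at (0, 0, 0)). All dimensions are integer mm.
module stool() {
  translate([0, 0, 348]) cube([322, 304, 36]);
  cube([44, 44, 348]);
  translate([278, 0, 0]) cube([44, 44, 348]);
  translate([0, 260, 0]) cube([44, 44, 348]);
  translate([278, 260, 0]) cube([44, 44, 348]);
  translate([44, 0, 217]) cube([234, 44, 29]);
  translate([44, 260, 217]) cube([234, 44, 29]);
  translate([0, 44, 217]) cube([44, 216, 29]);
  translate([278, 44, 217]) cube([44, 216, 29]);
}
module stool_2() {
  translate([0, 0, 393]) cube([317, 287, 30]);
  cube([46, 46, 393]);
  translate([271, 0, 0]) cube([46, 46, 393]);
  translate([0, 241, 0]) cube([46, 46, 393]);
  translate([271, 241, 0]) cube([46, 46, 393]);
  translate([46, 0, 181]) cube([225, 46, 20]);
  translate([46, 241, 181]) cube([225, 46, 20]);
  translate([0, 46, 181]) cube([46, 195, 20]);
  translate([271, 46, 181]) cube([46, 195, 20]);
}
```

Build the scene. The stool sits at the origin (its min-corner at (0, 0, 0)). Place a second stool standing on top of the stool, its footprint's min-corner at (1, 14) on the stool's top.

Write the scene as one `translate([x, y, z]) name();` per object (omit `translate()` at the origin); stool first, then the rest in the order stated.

stool();
translate([1, 14, 384]) stool_2();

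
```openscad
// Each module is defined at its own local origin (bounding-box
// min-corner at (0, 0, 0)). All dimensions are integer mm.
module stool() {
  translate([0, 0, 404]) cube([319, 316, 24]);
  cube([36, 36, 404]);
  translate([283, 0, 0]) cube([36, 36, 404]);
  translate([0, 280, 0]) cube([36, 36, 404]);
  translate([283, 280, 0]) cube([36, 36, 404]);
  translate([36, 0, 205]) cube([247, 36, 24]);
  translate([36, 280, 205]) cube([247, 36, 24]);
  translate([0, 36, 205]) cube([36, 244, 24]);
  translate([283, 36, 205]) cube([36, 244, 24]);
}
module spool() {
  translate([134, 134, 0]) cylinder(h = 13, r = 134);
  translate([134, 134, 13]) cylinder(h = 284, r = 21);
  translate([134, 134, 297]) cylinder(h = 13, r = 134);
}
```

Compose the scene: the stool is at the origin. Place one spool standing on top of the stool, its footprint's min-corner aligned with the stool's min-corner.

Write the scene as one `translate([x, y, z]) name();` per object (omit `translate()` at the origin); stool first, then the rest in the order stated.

stool();
translate([0, 0, 428]) spool();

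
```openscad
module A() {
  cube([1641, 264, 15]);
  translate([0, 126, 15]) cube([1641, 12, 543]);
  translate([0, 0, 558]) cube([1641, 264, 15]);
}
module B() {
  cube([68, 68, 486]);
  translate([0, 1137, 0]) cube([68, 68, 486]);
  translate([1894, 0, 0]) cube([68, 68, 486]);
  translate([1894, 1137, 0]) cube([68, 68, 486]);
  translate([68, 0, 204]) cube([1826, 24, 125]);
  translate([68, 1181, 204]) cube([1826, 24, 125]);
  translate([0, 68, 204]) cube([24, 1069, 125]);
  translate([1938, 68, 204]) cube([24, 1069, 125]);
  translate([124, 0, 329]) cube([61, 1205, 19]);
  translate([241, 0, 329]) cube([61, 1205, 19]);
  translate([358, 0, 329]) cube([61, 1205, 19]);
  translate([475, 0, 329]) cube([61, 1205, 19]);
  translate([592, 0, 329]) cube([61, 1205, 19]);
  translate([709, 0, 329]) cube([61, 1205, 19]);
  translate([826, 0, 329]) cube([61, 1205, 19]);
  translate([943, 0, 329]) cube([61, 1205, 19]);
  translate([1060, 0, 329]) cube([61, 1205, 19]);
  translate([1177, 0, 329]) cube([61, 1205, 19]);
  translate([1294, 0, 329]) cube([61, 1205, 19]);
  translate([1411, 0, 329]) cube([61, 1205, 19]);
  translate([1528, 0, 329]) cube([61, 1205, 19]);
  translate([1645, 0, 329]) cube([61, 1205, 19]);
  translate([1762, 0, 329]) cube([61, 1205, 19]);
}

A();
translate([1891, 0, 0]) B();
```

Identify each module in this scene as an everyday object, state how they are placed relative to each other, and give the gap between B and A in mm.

The bed frame's nearest face is 250 mm from the I-beam's +x face.

A is an I-beam. B is a bed frame. The bed frame is on the floor beside the I-beam on its +x side. The gap between the bed frame and the I-beam is 250 mm.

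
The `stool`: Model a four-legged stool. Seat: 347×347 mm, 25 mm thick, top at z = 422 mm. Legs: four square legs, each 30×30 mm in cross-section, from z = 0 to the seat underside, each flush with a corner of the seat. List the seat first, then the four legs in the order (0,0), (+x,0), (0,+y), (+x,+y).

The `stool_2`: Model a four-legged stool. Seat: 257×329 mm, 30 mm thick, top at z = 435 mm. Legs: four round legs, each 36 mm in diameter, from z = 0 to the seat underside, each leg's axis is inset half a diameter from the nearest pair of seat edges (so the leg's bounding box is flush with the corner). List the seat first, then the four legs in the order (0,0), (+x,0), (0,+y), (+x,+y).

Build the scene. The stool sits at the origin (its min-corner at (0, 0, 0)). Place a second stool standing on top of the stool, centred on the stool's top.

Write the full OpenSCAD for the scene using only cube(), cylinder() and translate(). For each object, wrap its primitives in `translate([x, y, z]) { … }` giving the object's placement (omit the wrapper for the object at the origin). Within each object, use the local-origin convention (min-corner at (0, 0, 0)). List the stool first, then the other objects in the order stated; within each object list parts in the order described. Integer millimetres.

translate([0, 0, 397]) cube([347, 347, 25]);
cube([30, 30, 397]);
translate([317, 0, 0]) cube([30, 30, 397]);
translate([0, 317, 0]) cube([30, 30, 397]);
translate([317, 317, 0]) cube([30, 30, 397]);
translate([45, 9, 422]) {
  translate([0, 0, 405]) cube([257, 329, 30]);
  translate([18, 18, 0]) cylinder(h = 405, r = 18);
  translate([239, 18, 0]) cylinder(h = 405, r = 18);
  translate([18, 311, 0]) cylinder(h = 405, r = 18);
  translate([239, 311, 0]) cylinder(h = 405, r = 18);
}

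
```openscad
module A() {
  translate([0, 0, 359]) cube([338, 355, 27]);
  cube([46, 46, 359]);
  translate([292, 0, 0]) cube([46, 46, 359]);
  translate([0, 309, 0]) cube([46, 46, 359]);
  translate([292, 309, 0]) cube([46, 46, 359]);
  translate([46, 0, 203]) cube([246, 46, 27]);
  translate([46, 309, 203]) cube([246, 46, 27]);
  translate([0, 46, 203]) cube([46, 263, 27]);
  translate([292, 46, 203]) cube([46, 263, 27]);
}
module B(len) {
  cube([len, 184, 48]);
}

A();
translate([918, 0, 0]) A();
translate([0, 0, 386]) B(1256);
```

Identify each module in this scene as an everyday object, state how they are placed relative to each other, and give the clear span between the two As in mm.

Second stool starts at x = 918; first ends at x = 338; clear span = 918 − 338 = 580 mm.

A is a stool. B is a beam. A beam spans the tops of two stools. The clear span between the two stools is 580 mm.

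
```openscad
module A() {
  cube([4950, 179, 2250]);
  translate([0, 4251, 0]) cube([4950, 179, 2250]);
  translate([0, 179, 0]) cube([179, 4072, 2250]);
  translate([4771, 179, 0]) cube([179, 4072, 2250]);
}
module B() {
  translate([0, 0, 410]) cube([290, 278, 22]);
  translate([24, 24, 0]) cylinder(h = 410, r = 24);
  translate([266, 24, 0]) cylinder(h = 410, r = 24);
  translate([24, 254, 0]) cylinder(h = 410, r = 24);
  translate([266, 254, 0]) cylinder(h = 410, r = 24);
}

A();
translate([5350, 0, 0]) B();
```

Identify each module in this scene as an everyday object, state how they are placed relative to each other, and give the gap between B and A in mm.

A is a house frame. B is a stool. The stool is on the floor beside the house frame on its +x side. The gap between the stool and the house frame is 400 mm.

The stool's nearest face is 400 mm from the house frame's +x face.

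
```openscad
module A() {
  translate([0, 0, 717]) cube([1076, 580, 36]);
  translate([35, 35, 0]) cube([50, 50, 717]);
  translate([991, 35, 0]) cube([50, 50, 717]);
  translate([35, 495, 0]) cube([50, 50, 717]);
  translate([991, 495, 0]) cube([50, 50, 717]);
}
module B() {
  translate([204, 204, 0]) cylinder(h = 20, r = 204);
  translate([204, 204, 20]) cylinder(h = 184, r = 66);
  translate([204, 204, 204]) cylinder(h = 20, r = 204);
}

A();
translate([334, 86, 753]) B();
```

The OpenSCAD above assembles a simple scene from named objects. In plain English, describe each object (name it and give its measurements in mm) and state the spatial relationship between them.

A is a rectangular dining table. The top is 1076×580×36 mm with its upper surface at z = 753 mm. It stands on four 50×50 mm square legs, each inset 35 mm from the nearest pair of top edges, running from the floor to the underside of the top.

B is a spool: two coaxial disc flanges of radius 204 mm and thickness 20 mm, joined by a core cylinder of radius 66 mm and height 184 mm. The lower flange rests on z = 0 and the three cylinders share a vertical axis.

The spool is on top of the table, centred.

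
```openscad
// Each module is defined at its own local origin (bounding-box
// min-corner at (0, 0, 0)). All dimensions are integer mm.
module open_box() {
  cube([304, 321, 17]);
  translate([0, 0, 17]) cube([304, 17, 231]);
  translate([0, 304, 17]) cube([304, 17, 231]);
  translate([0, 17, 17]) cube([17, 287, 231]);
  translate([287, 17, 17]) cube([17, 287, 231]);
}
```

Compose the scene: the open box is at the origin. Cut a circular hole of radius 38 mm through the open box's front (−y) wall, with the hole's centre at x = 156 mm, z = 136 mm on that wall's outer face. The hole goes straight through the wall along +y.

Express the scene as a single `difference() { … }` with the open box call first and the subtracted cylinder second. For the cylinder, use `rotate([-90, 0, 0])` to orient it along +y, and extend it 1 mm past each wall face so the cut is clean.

difference() {
  open_box();
  translate([156, -1, 136]) rotate([-90, 0, 0]) cylinder(h = 19, r = 38);
}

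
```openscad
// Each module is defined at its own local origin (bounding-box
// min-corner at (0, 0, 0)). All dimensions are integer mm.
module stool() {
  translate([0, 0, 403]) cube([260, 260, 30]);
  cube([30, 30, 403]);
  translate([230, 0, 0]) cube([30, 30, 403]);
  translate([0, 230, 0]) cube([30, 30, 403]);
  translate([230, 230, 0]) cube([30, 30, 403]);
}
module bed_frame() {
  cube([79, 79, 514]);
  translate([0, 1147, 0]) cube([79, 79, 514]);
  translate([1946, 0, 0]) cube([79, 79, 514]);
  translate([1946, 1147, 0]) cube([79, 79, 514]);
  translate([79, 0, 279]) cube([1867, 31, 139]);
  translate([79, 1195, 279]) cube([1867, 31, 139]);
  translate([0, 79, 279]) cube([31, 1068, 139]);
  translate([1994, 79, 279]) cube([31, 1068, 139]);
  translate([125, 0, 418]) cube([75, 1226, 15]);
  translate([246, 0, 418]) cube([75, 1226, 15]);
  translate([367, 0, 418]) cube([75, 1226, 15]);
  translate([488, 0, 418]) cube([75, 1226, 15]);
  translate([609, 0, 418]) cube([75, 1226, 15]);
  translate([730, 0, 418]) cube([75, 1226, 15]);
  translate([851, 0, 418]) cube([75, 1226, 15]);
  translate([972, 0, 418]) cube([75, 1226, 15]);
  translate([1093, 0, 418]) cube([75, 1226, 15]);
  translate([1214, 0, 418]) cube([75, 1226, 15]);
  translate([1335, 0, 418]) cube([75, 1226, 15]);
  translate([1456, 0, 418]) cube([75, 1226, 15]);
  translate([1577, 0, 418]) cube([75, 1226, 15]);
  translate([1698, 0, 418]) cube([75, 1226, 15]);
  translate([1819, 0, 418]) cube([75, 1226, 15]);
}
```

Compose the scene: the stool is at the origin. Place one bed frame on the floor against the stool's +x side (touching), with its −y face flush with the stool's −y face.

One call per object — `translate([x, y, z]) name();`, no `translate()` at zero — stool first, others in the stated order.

stool();
translate([260, 0, 0]) bed_frame();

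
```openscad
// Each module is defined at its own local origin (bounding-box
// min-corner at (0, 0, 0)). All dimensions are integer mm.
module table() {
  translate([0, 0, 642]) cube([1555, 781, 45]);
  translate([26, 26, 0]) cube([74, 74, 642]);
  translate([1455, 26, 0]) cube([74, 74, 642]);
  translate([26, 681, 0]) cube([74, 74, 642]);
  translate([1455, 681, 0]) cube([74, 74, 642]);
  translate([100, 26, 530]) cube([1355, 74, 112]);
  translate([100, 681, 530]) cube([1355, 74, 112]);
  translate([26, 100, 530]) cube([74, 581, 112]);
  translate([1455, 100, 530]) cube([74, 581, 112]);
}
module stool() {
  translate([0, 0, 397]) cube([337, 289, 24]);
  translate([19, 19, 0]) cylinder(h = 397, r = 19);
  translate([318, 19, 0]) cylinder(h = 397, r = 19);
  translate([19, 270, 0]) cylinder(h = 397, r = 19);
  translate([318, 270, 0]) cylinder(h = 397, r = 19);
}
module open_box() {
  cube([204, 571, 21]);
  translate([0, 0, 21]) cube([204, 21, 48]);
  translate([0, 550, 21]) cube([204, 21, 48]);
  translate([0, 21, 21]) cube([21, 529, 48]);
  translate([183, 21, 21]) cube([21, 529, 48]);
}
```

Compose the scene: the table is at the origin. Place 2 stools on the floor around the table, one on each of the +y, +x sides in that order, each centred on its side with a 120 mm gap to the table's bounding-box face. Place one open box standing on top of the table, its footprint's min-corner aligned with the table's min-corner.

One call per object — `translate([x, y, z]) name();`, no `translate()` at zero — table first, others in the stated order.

table();
translate([609, 901, 0]) stool();
translate([1675, 246, 0]) stool();
translate([0, 0, 687]) open_box();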